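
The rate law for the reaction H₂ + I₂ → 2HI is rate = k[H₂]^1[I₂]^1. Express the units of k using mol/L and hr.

(mol/L)⁻¹·hr⁻¹

Step 1: Overall order = 1 + 1 = 2.
Step 2: rate has units mol/L·hr⁻¹; [H₂]^1[I₂]^1 has units (mol/L)^2.
Step 3: k = rate/([H₂]^1[I₂]^1), so units of k = (mol/L)^(1-2)·hr⁻¹ = (mol/L)⁻¹·hr⁻¹.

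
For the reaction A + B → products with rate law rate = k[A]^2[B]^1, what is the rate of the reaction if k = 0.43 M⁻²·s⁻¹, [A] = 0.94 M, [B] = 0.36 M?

0.1368 M/s

Step 1: The rate law is rate = k[A]^2[B]^1
Step 2: Substitute: rate = 0.43 × (0.94)^2 × (0.36)^1
Step 3: rate = 0.43 × 0.8836 × 0.36 = 0.136781 M/s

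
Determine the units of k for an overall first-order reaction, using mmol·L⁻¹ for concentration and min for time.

min⁻¹

Step 1: For overall order n, rate = k × (concentration)^n.
Step 2: Rate has units mmol·L⁻¹·min⁻¹; concentration term has units (mmol·L⁻¹)^1.
Step 3: k = rate / (concentration)^n, so units of k = (mmol·L⁻¹)^(1-1)·min⁻¹ = min⁻¹.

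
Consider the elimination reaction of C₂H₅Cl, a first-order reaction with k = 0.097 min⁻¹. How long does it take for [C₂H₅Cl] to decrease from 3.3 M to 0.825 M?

14.29 min

Step 1: For first-order: t = ln([C₂H₅Cl]₀/[C₂H₅Cl])/k
Step 2: t = ln(3.3/0.825)/0.097
Step 3: t = ln(4)/0.097
Step 4: t = 1.386/0.097 = 14.29 min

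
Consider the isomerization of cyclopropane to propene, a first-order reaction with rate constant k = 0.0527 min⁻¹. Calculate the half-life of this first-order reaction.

13.15 min

Step 1: For a first-order reaction, t₁/₂ = ln(2)/k
Step 2: t₁/₂ = ln(2)/0.0527
Step 3: t₁/₂ = 0.6931/0.0527 = 13.15 min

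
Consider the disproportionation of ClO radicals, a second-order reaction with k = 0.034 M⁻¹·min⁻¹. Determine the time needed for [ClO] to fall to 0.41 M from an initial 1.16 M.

46.38 min

Step 1: For second-order: t = (1/[ClO] - 1/[ClO]₀)/k
Step 2: t = (1/0.41 - 1/1.16)/0.034
Step 3: t = (2.439 - 0.8621)/0.034
Step 4: t = 1.577/0.034 = 46.38 min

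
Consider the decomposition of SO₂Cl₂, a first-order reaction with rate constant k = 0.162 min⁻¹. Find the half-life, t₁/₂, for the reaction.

4.279 min

Step 1: For a first-order reaction, t₁/₂ = ln(2)/k
Step 2: t₁/₂ = ln(2)/0.162
Step 3: t₁/₂ = 0.6931/0.162 = 4.279 min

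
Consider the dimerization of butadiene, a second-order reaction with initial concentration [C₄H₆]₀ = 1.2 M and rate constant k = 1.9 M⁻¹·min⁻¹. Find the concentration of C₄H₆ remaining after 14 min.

0.03645 M

Step 1: For a second-order reaction: 1/[C₄H₆] = 1/[C₄H₆]₀ + kt
Step 2: 1/[C₄H₆] = 1/1.2 + 1.9 × 14
Step 3: 1/[C₄H₆] = 0.8333 + 26.6 = 27.43
Step 4: [C₄H₆] = 1/27.43 = 0.03645 M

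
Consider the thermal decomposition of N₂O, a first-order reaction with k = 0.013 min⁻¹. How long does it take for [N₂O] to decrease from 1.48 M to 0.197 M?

155.1 min

Step 1: For first-order: t = ln([N₂O]₀/[N₂O])/k
Step 2: t = ln(1.48/0.197)/0.013
Step 3: t = ln(7.513)/0.013
Step 4: t = 2.017/0.013 = 155.1 min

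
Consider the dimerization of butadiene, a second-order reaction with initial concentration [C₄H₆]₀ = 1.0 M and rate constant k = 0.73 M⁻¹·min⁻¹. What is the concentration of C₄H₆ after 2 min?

0.4065 M

Step 1: For a second-order reaction: 1/[C₄H₆] = 1/[C₄H₆]₀ + kt
Step 2: 1/[C₄H₆] = 1/1.0 + 0.73 × 2
Step 3: 1/[C₄H₆] = 1 + 1.46 = 2.46
Step 4: [C₄H₆] = 1/2.46 = 0.4065 M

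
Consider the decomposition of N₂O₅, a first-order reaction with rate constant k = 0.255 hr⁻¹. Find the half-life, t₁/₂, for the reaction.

2.718 hr

Step 1: For a first-order reaction, t₁/₂ = ln(2)/k
Step 2: t₁/₂ = ln(2)/0.255
Step 3: t₁/₂ = 0.6931/0.255 = 2.718 hr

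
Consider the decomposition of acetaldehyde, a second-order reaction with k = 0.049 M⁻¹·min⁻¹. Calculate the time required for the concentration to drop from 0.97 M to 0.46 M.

23.33 min

Step 1: For second-order: t = (1/[CH₃CHO] - 1/[CH₃CHO]₀)/k
Step 2: t = (1/0.46 - 1/0.97)/0.049
Step 3: t = (2.174 - 1.031)/0.049
Step 4: t = 1.143/0.049 = 23.33 min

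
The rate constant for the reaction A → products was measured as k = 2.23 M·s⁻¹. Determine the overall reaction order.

zeroth order (0)

Step 1: The units of k for an nth-order reaction are (concentration)^(1-n)·(time)⁻¹.
Step 2: Here k has units M·s⁻¹, so the concentration exponent is 1.
Step 3: 1 - n = 1 ⇒ n = 0. The reaction is zeroth order.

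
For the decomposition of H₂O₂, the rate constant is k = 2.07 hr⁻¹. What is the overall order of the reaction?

first order (1)

Step 1: The units of k for an nth-order reaction are (concentration)^(1-n)·(time)⁻¹.
Step 2: Here k has units hr⁻¹, so the concentration exponent is 0.
Step 3: 1 - n = 0 ⇒ n = 1. The reaction is first order.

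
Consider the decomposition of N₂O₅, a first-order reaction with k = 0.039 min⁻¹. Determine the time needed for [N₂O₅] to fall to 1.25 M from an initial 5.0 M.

35.55 min

Step 1: For first-order: t = ln([N₂O₅]₀/[N₂O₅])/k
Step 2: t = ln(5.0/1.25)/0.039
Step 3: t = ln(4)/0.039
Step 4: t = 1.386/0.039 = 35.55 min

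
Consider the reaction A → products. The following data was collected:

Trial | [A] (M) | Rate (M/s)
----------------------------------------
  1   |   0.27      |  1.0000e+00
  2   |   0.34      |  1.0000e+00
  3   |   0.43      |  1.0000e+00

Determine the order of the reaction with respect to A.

zeroth order (0)

Step 1: Compare trials - when concentration changes, rate stays constant.
Step 2: rate₂/rate₁ = 1.0000e+00/1.0000e+00 = 1
Step 3: [A]₂/[A]₁ = 0.34/0.27 = 1.259
Step 4: Since rate ratio ≈ (conc ratio)^0, the reaction is zeroth order.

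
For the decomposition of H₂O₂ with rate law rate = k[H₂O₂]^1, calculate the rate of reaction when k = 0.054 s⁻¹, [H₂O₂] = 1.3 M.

0.0702 M/s

Step 1: Identify the rate law: rate = k[H₂O₂]^1
Step 2: Substitute values: rate = 0.054 × (1.3)^1
Step 3: Calculate: rate = 0.054 × 1.3 = 0.0702 M/s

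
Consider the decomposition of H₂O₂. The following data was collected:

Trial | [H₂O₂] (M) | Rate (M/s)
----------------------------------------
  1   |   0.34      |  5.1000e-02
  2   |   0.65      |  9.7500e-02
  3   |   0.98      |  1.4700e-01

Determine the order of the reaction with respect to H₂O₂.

first order (1)

Step 1: Compare trials to find order n where rate₂/rate₁ = ([H₂O₂]₂/[H₂O₂]₁)^n
Step 2: rate₂/rate₁ = 9.7500e-02/5.1000e-02 = 1.912
Step 3: [H₂O₂]₂/[H₂O₂]₁ = 0.65/0.34 = 1.912
Step 4: n = ln(1.912)/ln(1.912) = 1.00 ≈ 1
Step 5: The reaction is first order in H₂O₂.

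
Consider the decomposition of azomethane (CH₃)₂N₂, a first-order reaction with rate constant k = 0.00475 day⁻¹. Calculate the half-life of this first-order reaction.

145.9 day

Step 1: For a first-order reaction, t₁/₂ = ln(2)/k
Step 2: t₁/₂ = ln(2)/0.00475
Step 3: t₁/₂ = 0.6931/0.00475 = 145.9 day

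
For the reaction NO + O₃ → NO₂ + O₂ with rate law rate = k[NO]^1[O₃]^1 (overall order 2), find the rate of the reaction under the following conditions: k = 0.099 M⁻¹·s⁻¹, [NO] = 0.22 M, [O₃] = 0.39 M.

0.008494 M/s

Step 1: The rate law is rate = k[NO]^1[O₃]^1, overall order = 1+1 = 2
Step 2: Substitute values: rate = 0.099 × (0.22)^1 × (0.39)^1
Step 3: rate = 0.099 × 0.22 × 0.39 = 0.0084942 M/s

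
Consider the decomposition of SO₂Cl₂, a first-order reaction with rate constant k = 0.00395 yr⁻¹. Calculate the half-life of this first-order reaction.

175.5 yr

Step 1: For a first-order reaction, t₁/₂ = ln(2)/k
Step 2: t₁/₂ = ln(2)/0.00395
Step 3: t₁/₂ = 0.6931/0.00395 = 175.5 yr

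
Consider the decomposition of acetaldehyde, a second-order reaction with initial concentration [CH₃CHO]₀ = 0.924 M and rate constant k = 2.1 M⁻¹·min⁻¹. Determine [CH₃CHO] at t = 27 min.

0.01731 M

Step 1: For a second-order reaction: 1/[CH₃CHO] = 1/[CH₃CHO]₀ + kt
Step 2: 1/[CH₃CHO] = 1/0.924 + 2.1 × 27
Step 3: 1/[CH₃CHO] = 1.082 + 56.7 = 57.78
Step 4: [CH₃CHO] = 1/57.78 = 0.01731 M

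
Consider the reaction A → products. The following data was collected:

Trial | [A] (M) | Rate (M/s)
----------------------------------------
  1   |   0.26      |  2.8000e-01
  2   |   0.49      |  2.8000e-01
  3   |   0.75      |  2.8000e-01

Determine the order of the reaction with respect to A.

zeroth order (0)

Step 1: Compare trials - when concentration changes, rate stays constant.
Step 2: rate₂/rate₁ = 2.8000e-01/2.8000e-01 = 1
Step 3: [A]₂/[A]₁ = 0.49/0.26 = 1.885
Step 4: Since rate ratio ≈ (conc ratio)^0, the reaction is zeroth order.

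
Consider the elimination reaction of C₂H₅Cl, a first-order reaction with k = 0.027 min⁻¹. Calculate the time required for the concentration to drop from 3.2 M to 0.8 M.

51.34 min

Step 1: For first-order: t = ln([C₂H₅Cl]₀/[C₂H₅Cl])/k
Step 2: t = ln(3.2/0.8)/0.027
Step 3: t = ln(4)/0.027
Step 4: t = 1.386/0.027 = 51.34 min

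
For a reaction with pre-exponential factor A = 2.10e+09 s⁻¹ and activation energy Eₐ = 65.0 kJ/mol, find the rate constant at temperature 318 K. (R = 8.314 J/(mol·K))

4.42e-02 s⁻¹

Step 1: Use the Arrhenius equation: k = A × exp(-Eₐ/RT)
Step 2: Convert Eₐ to J/mol: 65.0 kJ/mol = 65000 J/mol
Step 3: Calculate the exponent: -Eₐ/(RT) = -65000/(8.314 × 318) = -24.58534
Step 4: k = 2.10e+09 × exp(-24.58534)
Step 5: k = 2.10e+09 × 2.10243e-11 = 4.4151e-02 s⁻¹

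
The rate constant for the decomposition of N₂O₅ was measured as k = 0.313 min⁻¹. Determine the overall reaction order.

first order (1)

Step 1: The units of k for an nth-order reaction are (concentration)^(1-n)·(time)⁻¹.
Step 2: Here k has units min⁻¹, so the concentration exponent is 0.
Step 3: 1 - n = 0 ⇒ n = 1. The reaction is first order.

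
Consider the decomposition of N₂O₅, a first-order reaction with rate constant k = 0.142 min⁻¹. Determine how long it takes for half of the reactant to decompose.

4.881 min

Step 1: For a first-order reaction, t₁/₂ = ln(2)/k
Step 2: t₁/₂ = ln(2)/0.142
Step 3: t₁/₂ = 0.6931/0.142 = 4.881 min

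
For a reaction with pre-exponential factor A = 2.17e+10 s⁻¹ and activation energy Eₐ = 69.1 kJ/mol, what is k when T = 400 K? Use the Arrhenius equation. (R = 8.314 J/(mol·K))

2.05e+01 s⁻¹

Step 1: Use the Arrhenius equation: k = A × exp(-Eₐ/RT)
Step 2: Convert Eₐ to J/mol: 69.1 kJ/mol = 69100 J/mol
Step 3: Calculate the exponent: -Eₐ/(RT) = -69100/(8.314 × 400) = -20.77821
Step 4: k = 2.17e+10 × exp(-20.77821)
Step 5: k = 2.17e+10 × 9.46538e-10 = 2.0540e+01 s⁻¹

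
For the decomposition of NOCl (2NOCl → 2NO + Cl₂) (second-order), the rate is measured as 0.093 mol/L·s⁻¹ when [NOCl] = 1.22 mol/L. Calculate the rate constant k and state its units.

0.06248 (mol/L)⁻¹·s⁻¹

Step 1: rate = k[NOCl]^2, so k = rate / [NOCl]^2.
Step 2: k = 0.093 / (1.22)^2 = 0.093 / 1.488.
Step 3: k = 0.06248 (mol/L)⁻¹·s⁻¹.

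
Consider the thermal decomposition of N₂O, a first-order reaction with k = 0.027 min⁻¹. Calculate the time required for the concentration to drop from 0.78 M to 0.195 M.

51.34 min

Step 1: For first-order: t = ln([N₂O]₀/[N₂O])/k
Step 2: t = ln(0.78/0.195)/0.027
Step 3: t = ln(4)/0.027
Step 4: t = 1.386/0.027 = 51.34 min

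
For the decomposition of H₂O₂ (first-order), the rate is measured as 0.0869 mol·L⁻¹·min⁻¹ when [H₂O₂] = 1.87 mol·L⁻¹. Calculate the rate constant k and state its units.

0.04647 min⁻¹

Step 1: rate = k[H₂O₂]^1, so k = rate / [H₂O₂]^1.
Step 2: k = 0.0869 / (1.87)^1 = 0.0869 / 1.87.
Step 3: k = 0.04647 min⁻¹.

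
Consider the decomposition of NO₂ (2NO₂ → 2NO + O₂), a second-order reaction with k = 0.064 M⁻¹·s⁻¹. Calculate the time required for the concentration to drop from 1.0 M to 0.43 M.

20.71 s

Step 1: For second-order: t = (1/[NO₂] - 1/[NO₂]₀)/k
Step 2: t = (1/0.43 - 1/1.0)/0.064
Step 3: t = (2.326 - 1)/0.064
Step 4: t = 1.326/0.064 = 20.71 s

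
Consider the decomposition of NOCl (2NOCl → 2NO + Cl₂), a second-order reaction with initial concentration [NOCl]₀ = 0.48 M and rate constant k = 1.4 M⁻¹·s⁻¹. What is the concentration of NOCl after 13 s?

0.0493 M

Step 1: For a second-order reaction: 1/[NOCl] = 1/[NOCl]₀ + kt
Step 2: 1/[NOCl] = 1/0.48 + 1.4 × 13
Step 3: 1/[NOCl] = 2.083 + 18.2 = 20.28
Step 4: [NOCl] = 1/20.28 = 0.0493 M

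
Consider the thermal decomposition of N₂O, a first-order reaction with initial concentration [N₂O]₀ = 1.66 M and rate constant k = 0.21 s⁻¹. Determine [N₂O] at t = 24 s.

0.01075 M

Step 1: For a first-order reaction: [N₂O] = [N₂O]₀ × e^(-kt)
Step 2: [N₂O] = 1.66 × e^(-0.21 × 24)
Step 3: [N₂O] = 1.66 × e^(-5.04)
Step 4: [N₂O] = 1.66 × 0.00647375 = 0.01075 M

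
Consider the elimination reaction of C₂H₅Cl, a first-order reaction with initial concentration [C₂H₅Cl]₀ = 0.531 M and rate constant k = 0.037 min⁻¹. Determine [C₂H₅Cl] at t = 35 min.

0.1454 M

Step 1: For a first-order reaction: [C₂H₅Cl] = [C₂H₅Cl]₀ × e^(-kt)
Step 2: [C₂H₅Cl] = 0.531 × e^(-0.037 × 35)
Step 3: [C₂H₅Cl] = 0.531 × e^(-1.295)
Step 4: [C₂H₅Cl] = 0.531 × 0.273898 = 0.1454 M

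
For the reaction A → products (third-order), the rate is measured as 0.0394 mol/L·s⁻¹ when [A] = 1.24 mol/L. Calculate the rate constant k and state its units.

0.02066 (mol/L)⁻²·s⁻¹

Step 1: rate = k[A]^3, so k = rate / [A]^3.
Step 2: k = 0.0394 / (1.24)^3 = 0.0394 / 1.907.
Step 3: k = 0.02066 (mol/L)⁻²·s⁻¹.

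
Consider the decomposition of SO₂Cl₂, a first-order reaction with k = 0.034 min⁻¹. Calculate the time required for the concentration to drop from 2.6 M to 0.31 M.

62.55 min

Step 1: For first-order: t = ln([SO₂Cl₂]₀/[SO₂Cl₂])/k
Step 2: t = ln(2.6/0.31)/0.034
Step 3: t = ln(8.387)/0.034
Step 4: t = 2.127/0.034 = 62.55 min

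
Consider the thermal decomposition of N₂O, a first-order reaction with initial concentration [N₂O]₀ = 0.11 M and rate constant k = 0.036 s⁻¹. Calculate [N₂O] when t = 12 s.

0.07141 M

Step 1: For a first-order reaction: [N₂O] = [N₂O]₀ × e^(-kt)
Step 2: [N₂O] = 0.11 × e^(-0.036 × 12)
Step 3: [N₂O] = 0.11 × e^(-0.432)
Step 4: [N₂O] = 0.11 × 0.649209 = 0.07141 M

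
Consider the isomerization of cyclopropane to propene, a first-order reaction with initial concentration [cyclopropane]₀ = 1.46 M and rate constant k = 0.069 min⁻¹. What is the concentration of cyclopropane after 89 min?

0.003143 M

Step 1: For a first-order reaction: [cyclopropane] = [cyclopropane]₀ × e^(-kt)
Step 2: [cyclopropane] = 1.46 × e^(-0.069 × 89)
Step 3: [cyclopropane] = 1.46 × e^(-6.141)
Step 4: [cyclopropane] = 1.46 × 0.00215277 = 0.003143 M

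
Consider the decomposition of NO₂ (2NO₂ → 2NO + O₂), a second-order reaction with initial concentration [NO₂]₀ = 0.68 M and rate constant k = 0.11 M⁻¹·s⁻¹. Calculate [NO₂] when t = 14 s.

0.3322 M

Step 1: For a second-order reaction: 1/[NO₂] = 1/[NO₂]₀ + kt
Step 2: 1/[NO₂] = 1/0.68 + 0.11 × 14
Step 3: 1/[NO₂] = 1.471 + 1.54 = 3.011
Step 4: [NO₂] = 1/3.011 = 0.3322 M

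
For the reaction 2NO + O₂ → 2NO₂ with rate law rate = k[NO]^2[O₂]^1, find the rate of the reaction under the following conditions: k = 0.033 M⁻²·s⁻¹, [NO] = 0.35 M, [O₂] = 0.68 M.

0.002749 M/s

Step 1: The rate law is rate = k[NO]^2[O₂]^1
Step 2: Substitute: rate = 0.033 × (0.35)^2 × (0.68)^1
Step 3: rate = 0.033 × 0.1225 × 0.68 = 0.0027489 M/s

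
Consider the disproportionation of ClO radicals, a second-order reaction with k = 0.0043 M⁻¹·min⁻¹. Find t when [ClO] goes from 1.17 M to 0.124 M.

1677 min

Step 1: For second-order: t = (1/[ClO] - 1/[ClO]₀)/k
Step 2: t = (1/0.124 - 1/1.17)/0.0043
Step 3: t = (8.065 - 0.8547)/0.0043
Step 4: t = 7.21/0.0043 = 1677 min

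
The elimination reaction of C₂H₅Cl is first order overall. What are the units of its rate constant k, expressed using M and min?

min⁻¹

Step 1: For overall order n, rate = k × (concentration)^n.
Step 2: Rate has units M·min⁻¹; concentration term has units M^1.
Step 3: k = rate / (concentration)^n, so units of k = M^(1-1)·min⁻¹ = min⁻¹.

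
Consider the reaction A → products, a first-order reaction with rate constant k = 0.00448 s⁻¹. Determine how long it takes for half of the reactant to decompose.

154.7 s

Step 1: For a first-order reaction, t₁/₂ = ln(2)/k
Step 2: t₁/₂ = ln(2)/0.00448
Step 3: t₁/₂ = 0.6931/0.00448 = 154.7 s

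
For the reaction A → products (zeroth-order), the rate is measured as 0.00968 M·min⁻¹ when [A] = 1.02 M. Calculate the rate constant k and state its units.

0.00968 M·min⁻¹

Step 1: For a zeroth-order reaction, rate = k (independent of concentration).
Step 2: k = rate = 0.00968 M·min⁻¹.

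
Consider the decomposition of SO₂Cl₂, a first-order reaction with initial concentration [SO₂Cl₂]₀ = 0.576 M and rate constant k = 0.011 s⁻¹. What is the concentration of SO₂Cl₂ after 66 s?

0.2787 M

Step 1: For a first-order reaction: [SO₂Cl₂] = [SO₂Cl₂]₀ × e^(-kt)
Step 2: [SO₂Cl₂] = 0.576 × e^(-0.011 × 66)
Step 3: [SO₂Cl₂] = 0.576 × e^(-0.726)
Step 4: [SO₂Cl₂] = 0.576 × 0.48384 = 0.2787 M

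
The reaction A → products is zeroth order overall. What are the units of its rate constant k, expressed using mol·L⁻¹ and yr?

mol·L⁻¹·yr⁻¹

Step 1: For overall order n, rate = k × (concentration)^n.
Step 2: Rate has units mol·L⁻¹·yr⁻¹; concentration term has units (mol·L⁻¹)^0.
Step 3: k = rate / (concentration)^n, so units of k = (mol·L⁻¹)^(1-0)·yr⁻¹ = mol·L⁻¹·yr⁻¹.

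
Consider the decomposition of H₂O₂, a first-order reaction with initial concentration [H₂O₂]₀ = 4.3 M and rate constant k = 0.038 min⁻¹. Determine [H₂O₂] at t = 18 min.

2.17 M

Step 1: For a first-order reaction: [H₂O₂] = [H₂O₂]₀ × e^(-kt)
Step 2: [H₂O₂] = 4.3 × e^(-0.038 × 18)
Step 3: [H₂O₂] = 4.3 × e^(-0.684)
Step 4: [H₂O₂] = 4.3 × 0.504595 = 2.17 M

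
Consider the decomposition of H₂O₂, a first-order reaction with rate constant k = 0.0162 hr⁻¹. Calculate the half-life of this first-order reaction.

42.79 hr

Step 1: For a first-order reaction, t₁/₂ = ln(2)/k
Step 2: t₁/₂ = ln(2)/0.0162
Step 3: t₁/₂ = 0.6931/0.0162 = 42.79 hr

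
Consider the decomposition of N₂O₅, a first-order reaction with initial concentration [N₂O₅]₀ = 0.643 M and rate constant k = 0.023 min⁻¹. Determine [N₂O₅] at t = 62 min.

0.1545 M

Step 1: For a first-order reaction: [N₂O₅] = [N₂O₅]₀ × e^(-kt)
Step 2: [N₂O₅] = 0.643 × e^(-0.023 × 62)
Step 3: [N₂O₅] = 0.643 × e^(-1.426)
Step 4: [N₂O₅] = 0.643 × 0.240268 = 0.1545 M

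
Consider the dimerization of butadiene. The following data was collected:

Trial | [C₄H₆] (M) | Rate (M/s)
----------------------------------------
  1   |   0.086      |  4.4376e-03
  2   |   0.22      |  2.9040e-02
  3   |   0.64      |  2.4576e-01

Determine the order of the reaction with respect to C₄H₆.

second order (2)

Step 1: Compare trials to find order n where rate₂/rate₁ = ([C₄H₆]₂/[C₄H₆]₁)^n
Step 2: rate₂/rate₁ = 2.9040e-02/4.4376e-03 = 6.544
Step 3: [C₄H₆]₂/[C₄H₆]₁ = 0.22/0.086 = 2.558
Step 4: n = ln(6.544)/ln(2.558) = 2.00 ≈ 2
Step 5: The reaction is second order in C₄H₆.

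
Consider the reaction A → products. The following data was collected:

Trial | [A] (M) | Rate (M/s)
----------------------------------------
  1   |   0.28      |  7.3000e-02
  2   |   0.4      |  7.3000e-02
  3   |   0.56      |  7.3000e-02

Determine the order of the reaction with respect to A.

zeroth order (0)

Step 1: Compare trials - when concentration changes, rate stays constant.
Step 2: rate₂/rate₁ = 7.3000e-02/7.3000e-02 = 1
Step 3: [A]₂/[A]₁ = 0.4/0.28 = 1.429
Step 4: Since rate ratio ≈ (conc ratio)^0, the reaction is zeroth order.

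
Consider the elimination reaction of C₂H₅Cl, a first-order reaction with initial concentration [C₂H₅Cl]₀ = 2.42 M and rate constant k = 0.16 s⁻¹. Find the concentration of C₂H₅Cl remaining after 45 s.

0.001807 M

Step 1: For a first-order reaction: [C₂H₅Cl] = [C₂H₅Cl]₀ × e^(-kt)
Step 2: [C₂H₅Cl] = 2.42 × e^(-0.16 × 45)
Step 3: [C₂H₅Cl] = 2.42 × e^(-7.2)
Step 4: [C₂H₅Cl] = 2.42 × 0.000746586 = 0.001807 M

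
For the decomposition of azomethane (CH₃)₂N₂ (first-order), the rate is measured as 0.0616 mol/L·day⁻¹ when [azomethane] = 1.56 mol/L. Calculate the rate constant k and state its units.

0.03949 day⁻¹

Step 1: rate = k[azomethane]^1, so k = rate / [azomethane]^1.
Step 2: k = 0.0616 / (1.56)^1 = 0.0616 / 1.56.
Step 3: k = 0.03949 day⁻¹.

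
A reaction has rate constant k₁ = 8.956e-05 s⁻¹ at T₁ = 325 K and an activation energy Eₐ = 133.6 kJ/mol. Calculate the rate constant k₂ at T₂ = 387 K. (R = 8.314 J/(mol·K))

2.468e-01 s⁻¹

Step 1: Use the two-temperature Arrhenius form: ln(k₂/k₁) = -Eₐ/R × (1/T₂ - 1/T₁)
Step 2: Convert Eₐ to J/mol: 133.6 kJ/mol = 133600 J/mol
Step 3: 1/T₂ - 1/T₁ = 1/387 - 1/325 = -4.929437e-04 K⁻¹
Step 4: ln(k₂/k₁) = -133600/8.314 × -4.929437e-04 = 7.92125
Step 5: k₂ = k₁ × exp(7.92125) = 8.956e-05 × 2.75521e+03 = 2.468e-01 s⁻¹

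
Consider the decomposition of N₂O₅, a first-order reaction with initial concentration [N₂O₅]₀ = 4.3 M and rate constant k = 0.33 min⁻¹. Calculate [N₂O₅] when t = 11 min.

0.114 M

Step 1: For a first-order reaction: [N₂O₅] = [N₂O₅]₀ × e^(-kt)
Step 2: [N₂O₅] = 4.3 × e^(-0.33 × 11)
Step 3: [N₂O₅] = 4.3 × e^(-3.63)
Step 4: [N₂O₅] = 4.3 × 0.0265162 = 0.114 M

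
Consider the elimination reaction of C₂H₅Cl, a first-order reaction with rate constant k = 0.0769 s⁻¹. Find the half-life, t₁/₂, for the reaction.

9.014 s

Step 1: For a first-order reaction, t₁/₂ = ln(2)/k
Step 2: t₁/₂ = ln(2)/0.0769
Step 3: t₁/₂ = 0.6931/0.0769 = 9.014 s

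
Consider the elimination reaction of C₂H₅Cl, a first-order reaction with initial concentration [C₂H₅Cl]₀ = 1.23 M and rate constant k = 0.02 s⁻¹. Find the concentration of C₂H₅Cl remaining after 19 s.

0.8411 M

Step 1: For a first-order reaction: [C₂H₅Cl] = [C₂H₅Cl]₀ × e^(-kt)
Step 2: [C₂H₅Cl] = 1.23 × e^(-0.02 × 19)
Step 3: [C₂H₅Cl] = 1.23 × e^(-0.38)
Step 4: [C₂H₅Cl] = 1.23 × 0.683861 = 0.8411 M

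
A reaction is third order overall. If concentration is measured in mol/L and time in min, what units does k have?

(mol/L)⁻²·min⁻¹

Step 1: For overall order n, rate = k × (concentration)^n.
Step 2: Rate has units mol/L·min⁻¹; concentration term has units (mol/L)^3.
Step 3: k = rate / (concentration)^n, so units of k = (mol/L)^(1-3)·min⁻¹ = (mol/L)⁻²·min⁻¹.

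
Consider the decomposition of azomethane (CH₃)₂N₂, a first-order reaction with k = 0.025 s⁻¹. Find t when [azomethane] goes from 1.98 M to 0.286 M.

77.39 s

Step 1: For first-order: t = ln([azomethane]₀/[azomethane])/k
Step 2: t = ln(1.98/0.286)/0.025
Step 3: t = ln(6.923)/0.025
Step 4: t = 1.935/0.025 = 77.39 s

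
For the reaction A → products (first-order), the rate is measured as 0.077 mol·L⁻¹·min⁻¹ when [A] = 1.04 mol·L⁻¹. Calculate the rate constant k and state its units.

0.07404 min⁻¹

Step 1: rate = k[A]^1, so k = rate / [A]^1.
Step 2: k = 0.077 / (1.04)^1 = 0.077 / 1.04.
Step 3: k = 0.07404 min⁻¹.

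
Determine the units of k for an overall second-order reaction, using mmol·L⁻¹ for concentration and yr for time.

(mmol·L⁻¹)⁻¹·yr⁻¹

Step 1: For overall order n, rate = k × (concentration)^n.
Step 2: Rate has units mmol·L⁻¹·yr⁻¹; concentration term has units (mmol·L⁻¹)^2.
Step 3: k = rate / (concentration)^n, so units of k = (mmol·L⁻¹)^(1-2)·yr⁻¹ = (mmol·L⁻¹)⁻¹·yr⁻¹.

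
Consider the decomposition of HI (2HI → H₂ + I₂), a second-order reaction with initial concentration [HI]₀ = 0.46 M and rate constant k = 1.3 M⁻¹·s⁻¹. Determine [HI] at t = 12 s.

0.05626 M

Step 1: For a second-order reaction: 1/[HI] = 1/[HI]₀ + kt
Step 2: 1/[HI] = 1/0.46 + 1.3 × 12
Step 3: 1/[HI] = 2.174 + 15.6 = 17.77
Step 4: [HI] = 1/17.77 = 0.05626 M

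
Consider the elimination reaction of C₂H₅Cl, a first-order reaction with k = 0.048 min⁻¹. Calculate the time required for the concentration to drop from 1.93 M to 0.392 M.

33.21 min

Step 1: For first-order: t = ln([C₂H₅Cl]₀/[C₂H₅Cl])/k
Step 2: t = ln(1.93/0.392)/0.048
Step 3: t = ln(4.923)/0.048
Step 4: t = 1.594/0.048 = 33.21 min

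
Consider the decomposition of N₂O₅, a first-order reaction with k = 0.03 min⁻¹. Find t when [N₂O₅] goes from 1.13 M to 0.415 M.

33.39 min

Step 1: For first-order: t = ln([N₂O₅]₀/[N₂O₅])/k
Step 2: t = ln(1.13/0.415)/0.03
Step 3: t = ln(2.723)/0.03
Step 4: t = 1.002/0.03 = 33.39 min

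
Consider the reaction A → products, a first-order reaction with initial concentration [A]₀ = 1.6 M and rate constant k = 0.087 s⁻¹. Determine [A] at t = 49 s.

0.02253 M

Step 1: For a first-order reaction: [A] = [A]₀ × e^(-kt)
Step 2: [A] = 1.6 × e^(-0.087 × 49)
Step 3: [A] = 1.6 × e^(-4.263)
Step 4: [A] = 1.6 × 0.01408 = 0.02253 M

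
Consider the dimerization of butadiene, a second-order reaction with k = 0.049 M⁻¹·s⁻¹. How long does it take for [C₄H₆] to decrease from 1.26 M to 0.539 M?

21.67 s

Step 1: For second-order: t = (1/[C₄H₆] - 1/[C₄H₆]₀)/k
Step 2: t = (1/0.539 - 1/1.26)/0.049
Step 3: t = (1.855 - 0.7937)/0.049
Step 4: t = 1.062/0.049 = 21.67 s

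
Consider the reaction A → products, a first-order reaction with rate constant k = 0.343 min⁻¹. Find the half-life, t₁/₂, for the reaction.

2.021 min

Step 1: For a first-order reaction, t₁/₂ = ln(2)/k
Step 2: t₁/₂ = ln(2)/0.343
Step 3: t₁/₂ = 0.6931/0.343 = 2.021 min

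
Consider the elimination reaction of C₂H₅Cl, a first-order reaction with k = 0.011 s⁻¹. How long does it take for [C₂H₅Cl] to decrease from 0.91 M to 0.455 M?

63.01 s

Step 1: For first-order: t = ln([C₂H₅Cl]₀/[C₂H₅Cl])/k
Step 2: t = ln(0.91/0.455)/0.011
Step 3: t = ln(2)/0.011
Step 4: t = 0.6931/0.011 = 63.01 s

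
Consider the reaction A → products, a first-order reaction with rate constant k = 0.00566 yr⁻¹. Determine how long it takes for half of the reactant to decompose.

122.5 yr

Step 1: For a first-order reaction, t₁/₂ = ln(2)/k
Step 2: t₁/₂ = ln(2)/0.00566
Step 3: t₁/₂ = 0.6931/0.00566 = 122.5 yr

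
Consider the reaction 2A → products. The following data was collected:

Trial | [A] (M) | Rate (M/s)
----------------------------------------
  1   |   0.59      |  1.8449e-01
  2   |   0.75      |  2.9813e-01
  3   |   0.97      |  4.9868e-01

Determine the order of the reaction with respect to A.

second order (2)

Step 1: Compare trials to find order n where rate₂/rate₁ = ([A]₂/[A]₁)^n
Step 2: rate₂/rate₁ = 2.9813e-01/1.8449e-01 = 1.616
Step 3: [A]₂/[A]₁ = 0.75/0.59 = 1.271
Step 4: n = ln(1.616)/ln(1.271) = 2.00 ≈ 2
Step 5: The reaction is second order in A.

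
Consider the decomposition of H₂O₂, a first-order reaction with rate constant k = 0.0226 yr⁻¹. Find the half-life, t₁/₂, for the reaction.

30.67 yr

Step 1: For a first-order reaction, t₁/₂ = ln(2)/k
Step 2: t₁/₂ = ln(2)/0.0226
Step 3: t₁/₂ = 0.6931/0.0226 = 30.67 yr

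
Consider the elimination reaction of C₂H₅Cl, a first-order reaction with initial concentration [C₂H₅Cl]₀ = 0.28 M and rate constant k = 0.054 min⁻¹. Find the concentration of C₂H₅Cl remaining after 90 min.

0.00217 M

Step 1: For a first-order reaction: [C₂H₅Cl] = [C₂H₅Cl]₀ × e^(-kt)
Step 2: [C₂H₅Cl] = 0.28 × e^(-0.054 × 90)
Step 3: [C₂H₅Cl] = 0.28 × e^(-4.86)
Step 4: [C₂H₅Cl] = 0.28 × 0.00775048 = 0.00217 M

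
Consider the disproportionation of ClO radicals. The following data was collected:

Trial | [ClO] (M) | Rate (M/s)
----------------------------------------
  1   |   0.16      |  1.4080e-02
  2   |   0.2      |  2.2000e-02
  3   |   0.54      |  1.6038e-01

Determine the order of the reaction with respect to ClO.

second order (2)

Step 1: Compare trials to find order n where rate₂/rate₁ = ([ClO]₂/[ClO]₁)^n
Step 2: rate₂/rate₁ = 2.2000e-02/1.4080e-02 = 1.563
Step 3: [ClO]₂/[ClO]₁ = 0.2/0.16 = 1.25
Step 4: n = ln(1.563)/ln(1.25) = 2.00 ≈ 2
Step 5: The reaction is second order in ClO.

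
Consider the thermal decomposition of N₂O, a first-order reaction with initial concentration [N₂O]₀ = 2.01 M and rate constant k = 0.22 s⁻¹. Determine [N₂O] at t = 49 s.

4.183e-05 M

Step 1: For a first-order reaction: [N₂O] = [N₂O]₀ × e^(-kt)
Step 2: [N₂O] = 2.01 × e^(-0.22 × 49)
Step 3: [N₂O] = 2.01 × e^(-10.78)
Step 4: [N₂O] = 2.01 × 2.08116e-05 = 4.183e-05 M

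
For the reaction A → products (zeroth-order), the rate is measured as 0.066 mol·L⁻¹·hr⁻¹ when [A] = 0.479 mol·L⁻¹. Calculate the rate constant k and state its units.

0.066 mol·L⁻¹·hr⁻¹

Step 1: For a zeroth-order reaction, rate = k (independent of concentration).
Step 2: k = rate = 0.066 mol·L⁻¹·hr⁻¹.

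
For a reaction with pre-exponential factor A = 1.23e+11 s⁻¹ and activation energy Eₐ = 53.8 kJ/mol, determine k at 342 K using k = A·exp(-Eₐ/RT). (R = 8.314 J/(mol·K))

7.46e+02 s⁻¹

Step 1: Use the Arrhenius equation: k = A × exp(-Eₐ/RT)
Step 2: Convert Eₐ to J/mol: 53.8 kJ/mol = 53800 J/mol
Step 3: Calculate the exponent: -Eₐ/(RT) = -53800/(8.314 × 342) = -18.92109
Step 4: k = 1.23e+11 × exp(-18.92109)
Step 5: k = 1.23e+11 × 6.06282e-09 = 7.4573e+02 s⁻¹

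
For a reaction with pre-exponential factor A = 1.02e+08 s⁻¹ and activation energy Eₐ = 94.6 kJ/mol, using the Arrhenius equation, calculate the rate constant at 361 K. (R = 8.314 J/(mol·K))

2.09e-06 s⁻¹

Step 1: Use the Arrhenius equation: k = A × exp(-Eₐ/RT)
Step 2: Convert Eₐ to J/mol: 94.6 kJ/mol = 94600 J/mol
Step 3: Calculate the exponent: -Eₐ/(RT) = -94600/(8.314 × 361) = -31.51911
Step 4: k = 1.02e+08 × exp(-31.51911)
Step 5: k = 1.02e+08 × 2.04845e-14 = 2.0894e-06 s⁻¹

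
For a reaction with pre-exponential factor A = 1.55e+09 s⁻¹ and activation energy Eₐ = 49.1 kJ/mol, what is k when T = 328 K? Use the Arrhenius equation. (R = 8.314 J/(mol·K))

2.35e+01 s⁻¹

Step 1: Use the Arrhenius equation: k = A × exp(-Eₐ/RT)
Step 2: Convert Eₐ to J/mol: 49.1 kJ/mol = 49100 J/mol
Step 3: Calculate the exponent: -Eₐ/(RT) = -49100/(8.314 × 328) = -18.00519
Step 4: k = 1.55e+09 × exp(-18.00519)
Step 5: k = 1.55e+09 × 1.51511e-08 = 2.3484e+01 s⁻¹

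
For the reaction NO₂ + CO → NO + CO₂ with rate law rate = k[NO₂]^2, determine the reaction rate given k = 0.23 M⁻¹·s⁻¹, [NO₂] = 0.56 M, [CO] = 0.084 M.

0.07213 M/s

Step 1: The rate law is rate = k[NO₂]^2
Step 2: Note that the rate does not depend on [CO] (zero order in CO).
Step 3: rate = 0.23 × (0.56)^2 = 0.072128 M/s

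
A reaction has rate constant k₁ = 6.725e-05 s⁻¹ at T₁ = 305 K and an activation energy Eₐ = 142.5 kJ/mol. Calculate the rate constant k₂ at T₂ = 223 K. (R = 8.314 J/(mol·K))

7.136e-14 s⁻¹

Step 1: Use the two-temperature Arrhenius form: ln(k₂/k₁) = -Eₐ/R × (1/T₂ - 1/T₁)
Step 2: Convert Eₐ to J/mol: 142.5 kJ/mol = 142500 J/mol
Step 3: 1/T₂ - 1/T₁ = 1/223 - 1/305 = 1.205616e-03 K⁻¹
Step 4: ln(k₂/k₁) = -142500/8.314 × 1.205616e-03 = -20.66397
Step 5: k₂ = k₁ × exp(-20.66397) = 6.725e-05 × 1.06109e-09 = 7.136e-14 s⁻¹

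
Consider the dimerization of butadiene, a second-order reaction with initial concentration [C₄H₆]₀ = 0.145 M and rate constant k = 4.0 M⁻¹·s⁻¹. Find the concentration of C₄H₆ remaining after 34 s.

0.006998 M

Step 1: For a second-order reaction: 1/[C₄H₆] = 1/[C₄H₆]₀ + kt
Step 2: 1/[C₄H₆] = 1/0.145 + 4.0 × 34
Step 3: 1/[C₄H₆] = 6.897 + 136 = 142.9
Step 4: [C₄H₆] = 1/142.9 = 0.006998 M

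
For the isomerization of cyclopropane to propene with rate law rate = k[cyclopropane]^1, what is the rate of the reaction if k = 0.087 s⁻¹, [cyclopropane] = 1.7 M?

0.1479 M/s

Step 1: Identify the rate law: rate = k[cyclopropane]^1
Step 2: Substitute values: rate = 0.087 × (1.7)^1
Step 3: Calculate: rate = 0.087 × 1.7 = 0.1479 M/s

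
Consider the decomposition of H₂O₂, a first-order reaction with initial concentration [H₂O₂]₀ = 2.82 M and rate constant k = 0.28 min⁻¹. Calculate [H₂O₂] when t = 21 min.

0.007881 M

Step 1: For a first-order reaction: [H₂O₂] = [H₂O₂]₀ × e^(-kt)
Step 2: [H₂O₂] = 2.82 × e^(-0.28 × 21)
Step 3: [H₂O₂] = 2.82 × e^(-5.88)
Step 4: [H₂O₂] = 2.82 × 0.00279479 = 0.007881 M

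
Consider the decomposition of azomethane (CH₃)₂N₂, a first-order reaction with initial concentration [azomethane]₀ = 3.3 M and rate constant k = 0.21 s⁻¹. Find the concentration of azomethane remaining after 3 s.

1.758 M

Step 1: For a first-order reaction: [azomethane] = [azomethane]₀ × e^(-kt)
Step 2: [azomethane] = 3.3 × e^(-0.21 × 3)
Step 3: [azomethane] = 3.3 × e^(-0.63)
Step 4: [azomethane] = 3.3 × 0.532592 = 1.758 M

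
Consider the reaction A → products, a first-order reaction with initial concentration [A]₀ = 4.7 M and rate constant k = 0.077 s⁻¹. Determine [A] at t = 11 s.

2.015 M

Step 1: For a first-order reaction: [A] = [A]₀ × e^(-kt)
Step 2: [A] = 4.7 × e^(-0.077 × 11)
Step 3: [A] = 4.7 × e^(-0.847)
Step 4: [A] = 4.7 × 0.428699 = 2.015 M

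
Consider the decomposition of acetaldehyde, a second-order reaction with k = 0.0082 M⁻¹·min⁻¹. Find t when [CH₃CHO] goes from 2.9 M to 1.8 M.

25.7 min

Step 1: For second-order: t = (1/[CH₃CHO] - 1/[CH₃CHO]₀)/k
Step 2: t = (1/1.8 - 1/2.9)/0.0082
Step 3: t = (0.5556 - 0.3448)/0.0082
Step 4: t = 0.2107/0.0082 = 25.7 min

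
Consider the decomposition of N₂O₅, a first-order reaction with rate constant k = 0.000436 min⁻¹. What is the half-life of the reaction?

1590 min

Step 1: For a first-order reaction, t₁/₂ = ln(2)/k
Step 2: t₁/₂ = ln(2)/0.000436
Step 3: t₁/₂ = 0.6931/0.000436 = 1590 min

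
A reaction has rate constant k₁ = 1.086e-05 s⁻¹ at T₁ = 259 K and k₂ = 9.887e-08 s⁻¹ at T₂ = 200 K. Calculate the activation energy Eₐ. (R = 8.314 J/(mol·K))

34.3 kJ/mol

Step 1: Use the two-temperature Arrhenius form: ln(k₂/k₁) = -Eₐ/R × (1/T₂ - 1/T₁)
Step 2: ln(k₂/k₁) = ln(9.887e-08/1.086e-05) = ln(0.00910405) = -4.69904
Step 3: 1/T₂ - 1/T₁ = 1/200 - 1/259 = 1.138996e-03 K⁻¹
Step 4: Eₐ = -R × ln(k₂/k₁) / (1/T₂ - 1/T₁) = -8.314 × -4.69904 / 1.138996e-03
Step 5: Eₐ = 3.4300e+04 J/mol = 34.3 kJ/mol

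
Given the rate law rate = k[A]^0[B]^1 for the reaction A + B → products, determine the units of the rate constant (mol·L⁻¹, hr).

hr⁻¹

Step 1: Overall order = 0 + 1 = 1.
Step 2: rate has units mol·L⁻¹·hr⁻¹; [A]^0[B]^1 has units (mol·L⁻¹)^1.
Step 3: k = rate/([A]^0[B]^1), so units of k = (mol·L⁻¹)^(1-1)·hr⁻¹ = hr⁻¹.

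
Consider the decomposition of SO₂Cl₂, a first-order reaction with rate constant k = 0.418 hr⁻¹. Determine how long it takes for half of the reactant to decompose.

1.658 hr

Step 1: For a first-order reaction, t₁/₂ = ln(2)/k
Step 2: t₁/₂ = ln(2)/0.418
Step 3: t₁/₂ = 0.6931/0.418 = 1.658 hr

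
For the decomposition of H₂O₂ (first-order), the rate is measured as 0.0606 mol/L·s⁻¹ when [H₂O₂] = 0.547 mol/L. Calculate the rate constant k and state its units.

0.1108 s⁻¹

Step 1: rate = k[H₂O₂]^1, so k = rate / [H₂O₂]^1.
Step 2: k = 0.0606 / (0.547)^1 = 0.0606 / 0.547.
Step 3: k = 0.1108 s⁻¹.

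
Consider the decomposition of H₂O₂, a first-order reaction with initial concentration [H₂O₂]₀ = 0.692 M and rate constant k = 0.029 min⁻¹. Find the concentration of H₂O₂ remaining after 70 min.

0.09088 M

Step 1: For a first-order reaction: [H₂O₂] = [H₂O₂]₀ × e^(-kt)
Step 2: [H₂O₂] = 0.692 × e^(-0.029 × 70)
Step 3: [H₂O₂] = 0.692 × e^(-2.03)
Step 4: [H₂O₂] = 0.692 × 0.131336 = 0.09088 M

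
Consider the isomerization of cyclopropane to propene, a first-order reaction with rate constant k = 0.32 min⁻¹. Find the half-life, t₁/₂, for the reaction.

2.166 min

Step 1: For a first-order reaction, t₁/₂ = ln(2)/k
Step 2: t₁/₂ = ln(2)/0.32
Step 3: t₁/₂ = 0.6931/0.32 = 2.166 min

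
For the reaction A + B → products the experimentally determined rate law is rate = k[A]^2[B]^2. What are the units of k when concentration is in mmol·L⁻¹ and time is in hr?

(mmol·L⁻¹)⁻³·hr⁻¹

Step 1: Overall order = 2 + 2 = 4.
Step 2: rate has units mmol·L⁻¹·hr⁻¹; [A]^2[B]^2 has units (mmol·L⁻¹)^4.
Step 3: k = rate/([A]^2[B]^2), so units of k = (mmol·L⁻¹)^(1-4)·hr⁻¹ = (mmol·L⁻¹)⁻³·hr⁻¹.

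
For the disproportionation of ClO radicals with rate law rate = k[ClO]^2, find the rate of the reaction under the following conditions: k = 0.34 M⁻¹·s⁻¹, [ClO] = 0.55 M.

0.1029 M/s

Step 1: Identify the rate law: rate = k[ClO]^2
Step 2: Substitute values: rate = 0.34 × (0.55)^2
Step 3: Calculate: rate = 0.34 × 0.3025 = 0.10285 M/s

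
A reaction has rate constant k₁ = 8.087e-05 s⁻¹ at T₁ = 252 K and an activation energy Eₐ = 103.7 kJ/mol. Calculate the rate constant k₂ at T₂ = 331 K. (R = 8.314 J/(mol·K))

1.092e+01 s⁻¹

Step 1: Use the two-temperature Arrhenius form: ln(k₂/k₁) = -Eₐ/R × (1/T₂ - 1/T₁)
Step 2: Convert Eₐ to J/mol: 103.7 kJ/mol = 103700 J/mol
Step 3: 1/T₂ - 1/T₁ = 1/331 - 1/252 = -9.471059e-04 K⁻¹
Step 4: ln(k₂/k₁) = -103700/8.314 × -9.471059e-04 = 11.81319
Step 5: k₂ = k₁ × exp(11.81319) = 8.087e-05 × 1.35022e+05 = 1.092e+01 s⁻¹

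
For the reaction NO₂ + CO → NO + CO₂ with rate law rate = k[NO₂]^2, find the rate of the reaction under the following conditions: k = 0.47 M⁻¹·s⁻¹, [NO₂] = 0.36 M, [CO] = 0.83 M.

0.06091 M/s

Step 1: The rate law is rate = k[NO₂]^2
Step 2: Note that the rate does not depend on [CO] (zero order in CO).
Step 3: rate = 0.47 × (0.36)^2 = 0.060912 M/s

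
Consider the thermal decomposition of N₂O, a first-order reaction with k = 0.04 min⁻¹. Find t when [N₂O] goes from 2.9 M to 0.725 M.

34.66 min

Step 1: For first-order: t = ln([N₂O]₀/[N₂O])/k
Step 2: t = ln(2.9/0.725)/0.04
Step 3: t = ln(4)/0.04
Step 4: t = 1.386/0.04 = 34.66 min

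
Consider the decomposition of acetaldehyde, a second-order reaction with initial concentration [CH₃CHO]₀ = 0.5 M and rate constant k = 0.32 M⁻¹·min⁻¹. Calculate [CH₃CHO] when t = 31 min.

0.08389 M

Step 1: For a second-order reaction: 1/[CH₃CHO] = 1/[CH₃CHO]₀ + kt
Step 2: 1/[CH₃CHO] = 1/0.5 + 0.32 × 31
Step 3: 1/[CH₃CHO] = 2 + 9.92 = 11.92
Step 4: [CH₃CHO] = 1/11.92 = 0.08389 M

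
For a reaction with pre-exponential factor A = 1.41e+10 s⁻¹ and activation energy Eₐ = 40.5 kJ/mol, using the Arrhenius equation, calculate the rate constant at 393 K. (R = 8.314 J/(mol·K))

5.84e+04 s⁻¹

Step 1: Use the Arrhenius equation: k = A × exp(-Eₐ/RT)
Step 2: Convert Eₐ to J/mol: 40.5 kJ/mol = 40500 J/mol
Step 3: Calculate the exponent: -Eₐ/(RT) = -40500/(8.314 × 393) = -12.39517
Step 4: k = 1.41e+10 × exp(-12.39517)
Step 5: k = 1.41e+10 × 4.13853e-06 = 5.8353e+04 s⁻¹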